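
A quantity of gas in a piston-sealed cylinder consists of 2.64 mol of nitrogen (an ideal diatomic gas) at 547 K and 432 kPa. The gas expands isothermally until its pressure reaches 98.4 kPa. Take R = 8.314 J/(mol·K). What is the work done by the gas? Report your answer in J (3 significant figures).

Isothermal process: W = nRT ln(V₂/V₁) = nRT ln(P₁/P₂).
W = (2.64)(8.314)(547) × ln(432/98.4)
  = 12006 × ln(4.39) = 12006 × 1.479
W_by_gas = 17762 J.

W ≈ 17800 J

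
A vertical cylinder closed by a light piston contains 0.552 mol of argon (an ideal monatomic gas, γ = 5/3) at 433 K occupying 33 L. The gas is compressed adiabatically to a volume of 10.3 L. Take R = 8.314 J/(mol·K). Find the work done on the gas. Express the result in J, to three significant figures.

Adiabatic: TV^(γ−1) = const with γ = 5/3.
T₂ = T₁ (V₁/V₂)^(γ−1) = 433 × (33/10.3)^0.667 = 433 × 2.173 = 941 K.
W_by = nCᵥ(T₁ − T₂) = (0.552)(12.47)(433 − 941) = -3497 J.
Work on gas = −W_by = 3497 J.

W ≈ 3500 J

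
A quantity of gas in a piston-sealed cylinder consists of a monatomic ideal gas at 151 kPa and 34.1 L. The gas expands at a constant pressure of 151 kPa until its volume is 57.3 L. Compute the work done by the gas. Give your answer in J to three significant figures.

W ≈ 3500 J

Isobaric: W = P ΔV.
W = (151 kPa)(57.3 − 34.1 L) = (151)(23.2) = 3503 J.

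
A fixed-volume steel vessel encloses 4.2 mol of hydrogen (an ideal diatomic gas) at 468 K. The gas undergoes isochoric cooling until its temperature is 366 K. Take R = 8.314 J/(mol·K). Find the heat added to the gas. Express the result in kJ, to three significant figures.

Q ≈ -8.90 kJ

Constant volume ⇒ W = 0, so Q = ΔU = nCᵥΔT with Cᵥ = 5R/2 = 20.79 J/(mol·K).
ΔU = (4.2)(20.79)(366 − 468) = -8904 J.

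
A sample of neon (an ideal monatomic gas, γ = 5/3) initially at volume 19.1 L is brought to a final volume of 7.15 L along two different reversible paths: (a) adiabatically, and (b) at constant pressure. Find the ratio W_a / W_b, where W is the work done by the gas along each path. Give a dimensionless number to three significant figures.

W_a / W_b ≈ 2.22

Path (a) adiabatic: W = P₁V₁(1 − (V₁/V₂)^(γ−1))/(γ−1) → W_a/(P₁V₁) = -1.388.
Path (b) isobaric: W = P₁(V₂ − V₁) → W_b/(P₁V₁) = -0.6257.
W_a / W_b = -1.388 / -0.6257 = 2.218.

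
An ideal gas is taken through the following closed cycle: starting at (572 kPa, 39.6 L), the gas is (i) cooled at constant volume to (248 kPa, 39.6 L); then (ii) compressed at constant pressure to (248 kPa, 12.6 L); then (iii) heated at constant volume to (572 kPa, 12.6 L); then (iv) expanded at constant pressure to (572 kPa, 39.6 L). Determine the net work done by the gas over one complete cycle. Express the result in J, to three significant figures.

Constant-volume legs do no work.
W(ii) = (248)(12.6 − 39.6) = -6696 J; W(iv) = (572)(39.6 − 12.6) = 15444 J.
W_net = -6696 + 15444 = 8748 J (the clockwise enclosed area).

W_net ≈ 8750 J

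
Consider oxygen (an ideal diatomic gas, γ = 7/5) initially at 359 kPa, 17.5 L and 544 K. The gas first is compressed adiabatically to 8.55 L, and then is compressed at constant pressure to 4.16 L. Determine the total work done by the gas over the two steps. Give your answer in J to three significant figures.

Step 1 (adiabatic): W = (P₁V₁ − P₂V₂)/(γ−1) = (6282 − 8367)/0.4 = -5211 J.
After step 1: P = 978.6 kPa, V = 8.55 L, T = 724.5 K.
Step 2 (isobaric): W = PΔV = (978.6 kPa)(4.16 − 8.55 L) = -4296 J.
W_total = -5211 − 4296 = -9507 J.

W_total ≈ -9510 J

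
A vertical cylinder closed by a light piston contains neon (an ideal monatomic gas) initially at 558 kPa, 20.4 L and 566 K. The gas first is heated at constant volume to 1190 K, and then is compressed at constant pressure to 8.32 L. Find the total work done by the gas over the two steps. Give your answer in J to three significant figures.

Step 1 (isochoric): W = 0 (constant volume).
After step 1: P = 1173 kPa (V unchanged).
Step 2 (isobaric): W = PΔV = (1173 kPa)(8.32 − 20.4 L) = -14172 J.
W_total = 0 − 14172 = -14172 J.

W_total ≈ -14200 J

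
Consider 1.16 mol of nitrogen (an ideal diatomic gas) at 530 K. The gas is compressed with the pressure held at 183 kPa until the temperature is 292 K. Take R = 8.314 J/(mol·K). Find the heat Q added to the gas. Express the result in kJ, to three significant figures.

Q ≈ -8.03 kJ

Isobaric: W = nRΔT = (1.16)(8.314)(-238) = -2295 J.
ΔU = nCᵥΔT with Cᵥ = 5R/2: ΔU = (1.16)(20.79)(-238) = -5738 J.
Q = ΔU + W = -5738 − 2295 = -8034 J.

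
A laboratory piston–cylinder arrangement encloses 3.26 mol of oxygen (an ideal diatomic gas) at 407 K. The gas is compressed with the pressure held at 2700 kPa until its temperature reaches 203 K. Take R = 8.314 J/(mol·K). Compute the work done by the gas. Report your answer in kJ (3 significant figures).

W ≈ -5.53 kJ

Isobaric: W = P ΔV = nR ΔT.
W = (3.26)(8.314)(203 − 407) = -5529 J.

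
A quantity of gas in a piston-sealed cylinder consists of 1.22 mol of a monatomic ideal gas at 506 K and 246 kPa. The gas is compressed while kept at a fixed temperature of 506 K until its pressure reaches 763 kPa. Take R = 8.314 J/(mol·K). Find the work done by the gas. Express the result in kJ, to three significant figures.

W ≈ -5.81 kJ

Isothermal process: W = nRT ln(V₂/V₁) = nRT ln(P₁/P₂).
W = (1.22)(8.314)(506) × ln(246/763)
  = 5132 × ln(0.3224) = 5132 × -1.132
W_by_gas = -5809 J.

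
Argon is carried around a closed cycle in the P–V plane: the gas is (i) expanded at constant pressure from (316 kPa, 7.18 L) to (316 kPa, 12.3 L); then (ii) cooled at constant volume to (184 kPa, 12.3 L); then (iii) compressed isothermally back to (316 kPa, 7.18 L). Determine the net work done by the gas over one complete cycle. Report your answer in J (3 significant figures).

W_net ≈ 400 J

Leg (i): W = PΔV = (316)(12.3 − 7.18) = 1618 J.
Leg (ii): W = 0.
Leg (iii): W = PᵢVᵢ ln(V_f/Vᵢ) = (2263) ln(7.18/12.3) = -1218 J.
W_net = 1618 − 1218 = 399.6 J.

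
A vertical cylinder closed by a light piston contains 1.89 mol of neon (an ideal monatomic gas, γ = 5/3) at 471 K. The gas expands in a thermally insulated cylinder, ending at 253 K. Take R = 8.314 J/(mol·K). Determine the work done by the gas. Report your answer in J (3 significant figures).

Adiabatic ⇒ Q = 0, so W_by = −ΔU = nCᵥ(T₁ − T₂).
Cᵥ = 3R/2 = 12.47 J/(mol·K).
W = (1.89)(12.47)(471 − 253) = 5138 J.

W ≈ 5140 J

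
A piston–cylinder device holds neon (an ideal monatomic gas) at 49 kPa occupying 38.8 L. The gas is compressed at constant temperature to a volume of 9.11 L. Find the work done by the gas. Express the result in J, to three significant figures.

W ≈ -2750 J

Isothermal: W = nRT ln(V₂/V₁) = P₁V₁ ln(V₂/V₁).
P₁V₁ = (49 kPa)(38.8 L) = 1901 J.
W = 1901 × ln(9.11/38.8) = 1901 × -1.449
W_by_gas = -2755 J.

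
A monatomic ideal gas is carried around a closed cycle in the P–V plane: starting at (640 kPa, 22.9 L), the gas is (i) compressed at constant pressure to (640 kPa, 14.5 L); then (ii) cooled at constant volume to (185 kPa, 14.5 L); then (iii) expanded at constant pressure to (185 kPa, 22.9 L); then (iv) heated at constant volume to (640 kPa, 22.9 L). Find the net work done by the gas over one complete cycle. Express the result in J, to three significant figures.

Constant-volume legs do no work.
W(i) = (640)(14.5 − 22.9) = -5376 J; W(iii) = (185)(22.9 − 14.5) = 1554 J.
W_net = -5376 + 1554 = -3822 J (the counter-clockwise enclosed area).

W_net ≈ -3820 J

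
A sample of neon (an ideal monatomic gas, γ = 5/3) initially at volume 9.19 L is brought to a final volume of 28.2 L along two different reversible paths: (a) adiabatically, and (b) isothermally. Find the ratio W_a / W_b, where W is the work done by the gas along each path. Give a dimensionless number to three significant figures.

W_a / W_b ≈ 0.704

Path (a) adiabatic: W = P₁V₁(1 − (V₁/V₂)^(γ−1))/(γ−1) → W_a/(P₁V₁) = 0.7897.
Path (b) isothermal: W = P₁V₁ ln(V₂/V₁) → W_b/(P₁V₁) = 1.121.
W_a / W_b = 0.7897 / 1.121 = 0.7043.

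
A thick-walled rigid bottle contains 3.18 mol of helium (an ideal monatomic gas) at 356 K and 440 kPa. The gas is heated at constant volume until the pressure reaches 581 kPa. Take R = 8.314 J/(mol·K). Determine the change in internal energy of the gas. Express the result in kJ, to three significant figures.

Constant volume ⇒ W = 0, so Q = ΔU = nCᵥΔT with Cᵥ = 3R/2 = 12.47 J/(mol·K).
At constant V, T₂/T₁ = P₂/P₁ ⇒ ΔT = T₁(P₂/P₁ − 1) = 356·(581/440 − 1) = 114.1 K.
ΔU = (3.18)(12.47)(114.1) = 4524 J.

ΔU ≈ 4.52 kJ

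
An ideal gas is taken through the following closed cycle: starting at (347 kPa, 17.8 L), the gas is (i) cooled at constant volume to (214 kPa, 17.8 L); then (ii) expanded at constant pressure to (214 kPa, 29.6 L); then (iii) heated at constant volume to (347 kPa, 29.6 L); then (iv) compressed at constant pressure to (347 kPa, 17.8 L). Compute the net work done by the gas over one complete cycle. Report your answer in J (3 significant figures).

W_net ≈ -1570 J

Constant-volume legs do no work.
W(ii) = (214)(29.6 − 17.8) = 2525 J; W(iv) = (347)(17.8 − 29.6) = -4095 J.
W_net = 2525 − 4095 = -1569 J (the counter-clockwise enclosed area).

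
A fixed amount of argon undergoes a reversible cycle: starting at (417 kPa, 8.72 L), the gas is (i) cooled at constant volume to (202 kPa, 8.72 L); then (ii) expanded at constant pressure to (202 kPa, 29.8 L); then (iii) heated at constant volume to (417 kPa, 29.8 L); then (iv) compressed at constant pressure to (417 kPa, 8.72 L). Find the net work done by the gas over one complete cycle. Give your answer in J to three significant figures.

Constant-volume legs do no work.
W(ii) = (202)(29.8 − 8.72) = 4258 J; W(iv) = (417)(8.72 − 29.8) = -8790 J.
W_net = 4258 − 8790 = -4532 J (the counter-clockwise enclosed area).

W_net ≈ -4530 J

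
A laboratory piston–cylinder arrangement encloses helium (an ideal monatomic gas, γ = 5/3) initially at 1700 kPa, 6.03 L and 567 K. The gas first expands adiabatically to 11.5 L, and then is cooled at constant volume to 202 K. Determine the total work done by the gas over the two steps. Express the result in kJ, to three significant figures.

Step 1 (adiabatic): W = (P₁V₁ − P₂V₂)/(γ−1) = (10251 − 6666)/0.667 = 5378 J.
Step 2 (isochoric): W = 0 (constant volume).
W_total = 5378 + 0 = 5378 J.

W_total ≈ 5.38 kJ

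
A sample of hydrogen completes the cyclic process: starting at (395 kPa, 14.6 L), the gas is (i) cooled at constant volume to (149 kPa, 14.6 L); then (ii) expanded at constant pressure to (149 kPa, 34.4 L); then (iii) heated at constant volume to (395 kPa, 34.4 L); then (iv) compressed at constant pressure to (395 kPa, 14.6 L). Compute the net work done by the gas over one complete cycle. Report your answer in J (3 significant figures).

W_net ≈ -4870 J

Constant-volume legs do no work.
W(ii) = (149)(34.4 − 14.6) = 2950 J; W(iv) = (395)(14.6 − 34.4) = -7821 J.
W_net = 2950 − 7821 = -4871 J (the counter-clockwise enclosed area).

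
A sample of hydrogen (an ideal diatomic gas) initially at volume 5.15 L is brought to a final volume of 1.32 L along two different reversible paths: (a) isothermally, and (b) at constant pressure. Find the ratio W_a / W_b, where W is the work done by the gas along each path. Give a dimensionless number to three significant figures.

Path (a) isothermal: W = P₁V₁ ln(V₂/V₁) → W_a/(P₁V₁) = -1.361.
Path (b) isobaric: W = P₁(V₂ − V₁) → W_b/(P₁V₁) = -0.7437.
W_a / W_b = -1.361 / -0.7437 = 1.831.

W_a / W_b ≈ 1.83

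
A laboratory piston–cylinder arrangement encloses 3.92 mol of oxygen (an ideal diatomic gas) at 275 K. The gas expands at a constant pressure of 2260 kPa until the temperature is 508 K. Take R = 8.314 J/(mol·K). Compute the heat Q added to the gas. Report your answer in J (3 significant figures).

Isobaric: W = nRΔT = (3.92)(8.314)(233) = 7594 J.
ΔU = nCᵥΔT with Cᵥ = 5R/2: ΔU = (3.92)(20.79)(233) = 18984 J.
Q = ΔU + W = 18984 + 7594 = 26578 J.

Q ≈ 26600 J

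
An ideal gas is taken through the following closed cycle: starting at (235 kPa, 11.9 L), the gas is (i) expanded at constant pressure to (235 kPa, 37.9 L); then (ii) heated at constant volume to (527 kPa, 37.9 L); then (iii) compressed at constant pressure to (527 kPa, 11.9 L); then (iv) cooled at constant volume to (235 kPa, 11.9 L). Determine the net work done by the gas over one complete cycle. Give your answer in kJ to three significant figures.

Constant-volume legs do no work.
W(i) = (235)(37.9 − 11.9) = 6110 J; W(iii) = (527)(11.9 − 37.9) = -13702 J.
W_net = 6110 − 13702 = -7592 J (the counter-clockwise enclosed area).

W_net ≈ -7.59 kJ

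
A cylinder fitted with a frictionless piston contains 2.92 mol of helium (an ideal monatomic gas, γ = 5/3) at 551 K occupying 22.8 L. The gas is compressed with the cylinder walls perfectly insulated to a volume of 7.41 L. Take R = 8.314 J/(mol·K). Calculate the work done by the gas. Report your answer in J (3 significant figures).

W ≈ -22400 J

Adiabatic: TV^(γ−1) = const with γ = 5/3.
T₂ = T₁ (V₁/V₂)^(γ−1) = 551 × (22.8/7.41)^0.667 = 551 × 2.115 = 1166 K.
W_by = nCᵥ(T₁ − T₂) = (2.92)(12.47)(551 − 1166) = -22382 J.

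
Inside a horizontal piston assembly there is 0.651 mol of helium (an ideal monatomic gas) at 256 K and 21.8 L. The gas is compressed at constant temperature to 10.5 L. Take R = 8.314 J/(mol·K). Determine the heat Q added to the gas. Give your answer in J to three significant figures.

Isothermal ⇒ ΔU = 0, so Q = W = nRT ln(V₂/V₁).
Q = (0.651)(8.314)(256) ln(10.5/21.8) = 1386 × -0.7305 = -1012 J.

Q ≈ -1010 J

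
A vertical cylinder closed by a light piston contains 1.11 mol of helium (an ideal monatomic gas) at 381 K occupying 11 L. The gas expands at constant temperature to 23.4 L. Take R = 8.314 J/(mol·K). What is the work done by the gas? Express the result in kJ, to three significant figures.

W ≈ 2.65 kJ

Isothermal: W = nRT ln(V₂/V₁).
W = (1.11)(8.314)(381) × ln(23.4/11)
  = 3516 × 0.7548
W_by_gas = 2654 J.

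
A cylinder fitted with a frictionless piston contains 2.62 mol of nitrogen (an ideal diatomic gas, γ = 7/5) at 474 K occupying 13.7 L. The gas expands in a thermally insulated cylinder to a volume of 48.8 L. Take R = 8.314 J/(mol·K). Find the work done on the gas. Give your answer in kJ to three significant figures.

W ≈ -10.3 kJ

Adiabatic: TV^(γ−1) = const with γ = 7/5.
T₂ = T₁ (V₁/V₂)^(γ−1) = 474 × (13.7/48.8)^0.4 = 474 × 0.6016 = 285.2 K.
W_by = nCᵥ(T₁ − T₂) = (2.62)(20.79)(474 − 285.2) = 10283 J.
Work on gas = −W_by = -10283 J.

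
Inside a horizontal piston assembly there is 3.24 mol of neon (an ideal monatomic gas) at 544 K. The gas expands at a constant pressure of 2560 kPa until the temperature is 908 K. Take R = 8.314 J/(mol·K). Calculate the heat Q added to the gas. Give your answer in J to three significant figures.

Q ≈ 24500 J

Isobaric: W = nRΔT = (3.24)(8.314)(364) = 9805 J.
ΔU = nCᵥΔT with Cᵥ = 3R/2: ΔU = (3.24)(12.47)(364) = 14708 J.
Q = ΔU + W = 14708 + 9805 = 24513 J.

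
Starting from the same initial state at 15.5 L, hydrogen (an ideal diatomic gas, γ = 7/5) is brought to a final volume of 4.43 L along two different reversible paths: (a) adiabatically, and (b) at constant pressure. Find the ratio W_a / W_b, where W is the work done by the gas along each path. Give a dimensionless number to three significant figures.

Path (a) adiabatic: W = P₁V₁(1 − (V₁/V₂)^(γ−1))/(γ−1) → W_a/(P₁V₁) = -1.626.
Path (b) isobaric: W = P₁(V₂ − V₁) → W_b/(P₁V₁) = -0.7142.
W_a / W_b = -1.626 / -0.7142 = 2.276.

W_a / W_b ≈ 2.28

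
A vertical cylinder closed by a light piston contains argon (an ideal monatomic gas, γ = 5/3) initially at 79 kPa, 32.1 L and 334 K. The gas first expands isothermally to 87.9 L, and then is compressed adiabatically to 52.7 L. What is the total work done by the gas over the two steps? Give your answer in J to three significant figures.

Step 1 (isothermal): W = P₁V₁ ln(V₂/V₁) = (2536) ln(87.9/32.1) = 2555 J.
After step 1: P = 28.85 kPa, V = 87.9 L, T = 334 K.
Step 2 (adiabatic): W = (P₁V₁ − P₂V₂)/(γ−1) = (2536 − 3567)/0.667 = -1546 J.
W_total = 2555 − 1546 = 1009 J.

W_total ≈ 1010 J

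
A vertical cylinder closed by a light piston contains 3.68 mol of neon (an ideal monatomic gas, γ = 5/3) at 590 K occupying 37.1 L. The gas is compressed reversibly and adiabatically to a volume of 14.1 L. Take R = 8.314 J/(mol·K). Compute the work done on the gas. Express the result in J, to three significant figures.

W ≈ 24500 J

Adiabatic: TV^(γ−1) = const with γ = 5/3.
T₂ = T₁ (V₁/V₂)^(γ−1) = 590 × (37.1/14.1)^0.667 = 590 × 1.906 = 1124 K.
W_by = nCᵥ(T₁ − T₂) = (3.68)(12.47)(590 − 1124) = -24529 J.
Work on gas = −W_by = 24529 J.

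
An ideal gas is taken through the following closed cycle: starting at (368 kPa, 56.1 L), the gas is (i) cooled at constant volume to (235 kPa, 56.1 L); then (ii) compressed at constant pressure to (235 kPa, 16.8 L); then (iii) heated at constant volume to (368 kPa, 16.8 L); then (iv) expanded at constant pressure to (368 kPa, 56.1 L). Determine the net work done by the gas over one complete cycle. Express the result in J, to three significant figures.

Constant-volume legs do no work.
W(ii) = (235)(16.8 − 56.1) = -9236 J; W(iv) = (368)(56.1 − 16.8) = 14462 J.
W_net = -9236 + 14462 = 5227 J (the clockwise enclosed area).

W_net ≈ 5230 J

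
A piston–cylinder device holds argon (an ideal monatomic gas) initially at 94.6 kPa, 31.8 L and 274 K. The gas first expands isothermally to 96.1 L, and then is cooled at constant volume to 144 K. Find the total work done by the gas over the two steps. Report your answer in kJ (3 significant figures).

W_total ≈ 3.33 kJ

Step 1 (isothermal): W = P₁V₁ ln(V₂/V₁) = (3008) ln(96.1/31.8) = 3327 J.
Step 2 (isochoric): W = 0 (constant volume).
W_total = 3327 + 0 = 3327 J.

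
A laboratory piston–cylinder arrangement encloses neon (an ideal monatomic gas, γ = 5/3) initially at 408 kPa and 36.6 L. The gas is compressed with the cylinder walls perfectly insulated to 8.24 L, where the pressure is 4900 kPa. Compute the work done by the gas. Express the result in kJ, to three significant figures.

Adiabatic: W = (P₁V₁ − P₂V₂)/(γ − 1) with γ = 5/3.
P₁V₁ = 14933 J, P₂V₂ = 40376 J.
W = (14933 − 40376) / 0.6667 = -38165 J.

W ≈ -38.2 kJ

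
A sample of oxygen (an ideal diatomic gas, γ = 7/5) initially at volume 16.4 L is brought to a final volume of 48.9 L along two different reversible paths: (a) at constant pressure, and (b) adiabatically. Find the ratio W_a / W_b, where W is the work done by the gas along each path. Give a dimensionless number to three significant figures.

W_a / W_b ≈ 2.24

Path (a) isobaric: W = P₁(V₂ − V₁) → W_a/(P₁V₁) = 1.982.
Path (b) adiabatic: W = P₁V₁(1 − (V₁/V₂)^(γ−1))/(γ−1) → W_b/(P₁V₁) = 0.8851.
W_a / W_b = 1.982 / 0.8851 = 2.239.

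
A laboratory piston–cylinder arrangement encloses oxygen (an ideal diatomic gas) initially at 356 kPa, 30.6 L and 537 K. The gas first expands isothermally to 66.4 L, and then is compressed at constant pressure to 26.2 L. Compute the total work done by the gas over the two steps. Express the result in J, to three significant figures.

Step 1 (isothermal): W = P₁V₁ ln(V₂/V₁) = (10894) ln(66.4/30.6) = 8439 J.
After step 1: P = 164.1 kPa, V = 66.4 L, T = 537 K.
Step 2 (isobaric): W = PΔV = (164.1 kPa)(26.2 − 66.4 L) = -6595 J.
W_total = 8439 − 6595 = 1844 J.

W_total ≈ 1840 J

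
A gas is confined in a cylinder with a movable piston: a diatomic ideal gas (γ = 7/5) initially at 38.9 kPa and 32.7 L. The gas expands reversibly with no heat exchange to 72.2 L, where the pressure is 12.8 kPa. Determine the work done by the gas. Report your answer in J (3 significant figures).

W ≈ 870 J

Adiabatic: W = (P₁V₁ − P₂V₂)/(γ − 1) with γ = 7/5.
P₁V₁ = 1272 J, P₂V₂ = 924.2 J.
W = (1272 − 924.2) / 0.4 = 869.7 J.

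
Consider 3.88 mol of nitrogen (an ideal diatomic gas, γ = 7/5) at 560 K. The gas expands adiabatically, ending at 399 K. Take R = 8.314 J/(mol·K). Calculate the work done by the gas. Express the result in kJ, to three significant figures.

Adiabatic ⇒ Q = 0, so W_by = −ΔU = nCᵥ(T₁ − T₂).
Cᵥ = 5R/2 = 20.79 J/(mol·K).
W = (3.88)(20.79)(560 − 399) = 12984 J.

W ≈ 13.0 kJ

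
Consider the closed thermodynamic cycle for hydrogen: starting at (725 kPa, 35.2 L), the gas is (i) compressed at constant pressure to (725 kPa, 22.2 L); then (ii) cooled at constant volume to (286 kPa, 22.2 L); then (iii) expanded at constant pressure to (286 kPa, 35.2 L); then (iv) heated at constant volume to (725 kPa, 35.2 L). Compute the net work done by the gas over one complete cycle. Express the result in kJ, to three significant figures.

W_net ≈ -5.71 kJ

Constant-volume legs do no work.
W(i) = (725)(22.2 − 35.2) = -9425 J; W(iii) = (286)(35.2 − 22.2) = 3718 J.
W_net = -9425 + 3718 = -5707 J (the counter-clockwise enclosed area).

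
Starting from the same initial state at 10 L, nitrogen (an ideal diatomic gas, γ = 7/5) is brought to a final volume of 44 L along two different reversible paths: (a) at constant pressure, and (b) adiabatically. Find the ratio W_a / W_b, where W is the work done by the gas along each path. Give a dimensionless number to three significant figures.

W_a / W_b ≈ 3.04

Path (a) isobaric: W = P₁(V₂ − V₁) → W_a/(P₁V₁) = 3.4.
Path (b) adiabatic: W = P₁V₁(1 − (V₁/V₂)^(γ−1))/(γ−1) → W_b/(P₁V₁) = 1.118.
W_a / W_b = 3.4 / 1.118 = 3.042.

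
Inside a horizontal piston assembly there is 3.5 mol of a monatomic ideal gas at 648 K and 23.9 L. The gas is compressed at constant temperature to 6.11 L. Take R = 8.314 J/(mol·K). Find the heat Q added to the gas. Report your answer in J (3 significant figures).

Q ≈ -25700 J

Isothermal ⇒ ΔU = 0, so Q = W = nRT ln(V₂/V₁).
Q = (3.5)(8.314)(648) ln(6.11/23.9) = 18856 × -1.364 = -25719 J.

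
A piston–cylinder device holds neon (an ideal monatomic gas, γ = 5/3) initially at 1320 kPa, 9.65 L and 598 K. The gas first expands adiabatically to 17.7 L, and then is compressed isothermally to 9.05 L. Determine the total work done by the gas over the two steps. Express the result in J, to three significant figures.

Step 1 (adiabatic): W = (P₁V₁ − P₂V₂)/(γ−1) = (12738 − 8501)/0.667 = 6355 J.
After step 1: P = 480.3 kPa, V = 17.7 L, T = 399.1 K.
Step 2 (isothermal): W = P₁V₁ ln(V₂/V₁) = (8501) ln(9.05/17.7) = -5702 J.
W_total = 6355 − 5702 = 653 J.

W_total ≈ 653 J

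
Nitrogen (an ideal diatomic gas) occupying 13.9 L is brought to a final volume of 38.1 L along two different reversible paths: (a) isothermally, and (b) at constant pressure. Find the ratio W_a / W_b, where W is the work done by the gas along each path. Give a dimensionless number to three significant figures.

W_a / W_b ≈ 0.579

Path (a) isothermal: W = P₁V₁ ln(V₂/V₁) → W_a/(P₁V₁) = 1.008.
Path (b) isobaric: W = P₁(V₂ − V₁) → W_b/(P₁V₁) = 1.741.
W_a / W_b = 1.008 / 1.741 = 0.5792.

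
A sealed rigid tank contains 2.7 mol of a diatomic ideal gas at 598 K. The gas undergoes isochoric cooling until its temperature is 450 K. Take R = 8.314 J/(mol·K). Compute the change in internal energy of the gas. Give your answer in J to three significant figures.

Constant volume ⇒ W = 0, so Q = ΔU = nCᵥΔT with Cᵥ = 5R/2 = 20.79 J/(mol·K).
ΔU = (2.7)(20.79)(450 − 598) = -8306 J.

ΔU ≈ -8310 J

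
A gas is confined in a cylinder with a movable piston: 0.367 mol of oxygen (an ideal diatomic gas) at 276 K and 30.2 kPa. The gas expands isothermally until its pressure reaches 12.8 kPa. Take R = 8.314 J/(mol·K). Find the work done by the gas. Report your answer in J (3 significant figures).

Isothermal process: W = nRT ln(V₂/V₁) = nRT ln(P₁/P₂).
W = (0.367)(8.314)(276) × ln(30.2/12.8)
  = 842.1 × ln(2.359) = 842.1 × 0.8584
W_by_gas = 722.9 J.

W ≈ 723 J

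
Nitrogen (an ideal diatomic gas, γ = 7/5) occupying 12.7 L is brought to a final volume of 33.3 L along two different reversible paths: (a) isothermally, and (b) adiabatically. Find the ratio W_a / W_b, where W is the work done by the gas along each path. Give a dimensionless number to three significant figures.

Path (a) isothermal: W = P₁V₁ ln(V₂/V₁) → W_a/(P₁V₁) = 0.964.
Path (b) adiabatic: W = P₁V₁(1 − (V₁/V₂)^(γ−1))/(γ−1) → W_b/(P₁V₁) = 0.7999.
W_a / W_b = 0.964 / 0.7999 = 1.205.

W_a / W_b ≈ 1.21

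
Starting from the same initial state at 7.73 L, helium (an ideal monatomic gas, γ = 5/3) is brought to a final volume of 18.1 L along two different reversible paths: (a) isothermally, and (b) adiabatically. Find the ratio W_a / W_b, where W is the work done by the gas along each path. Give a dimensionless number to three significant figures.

Path (a) isothermal: W = P₁V₁ ln(V₂/V₁) → W_a/(P₁V₁) = 0.8508.
Path (b) adiabatic: W = P₁V₁(1 − (V₁/V₂)^(γ−1))/(γ−1) → W_b/(P₁V₁) = 0.6493.
W_a / W_b = 0.8508 / 0.6493 = 1.31.

W_a / W_b ≈ 1.31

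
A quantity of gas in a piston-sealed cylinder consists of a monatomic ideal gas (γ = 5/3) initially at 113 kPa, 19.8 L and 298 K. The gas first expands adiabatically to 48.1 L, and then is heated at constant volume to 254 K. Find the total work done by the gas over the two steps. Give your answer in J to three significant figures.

W_total ≈ 1500 J

Step 1 (adiabatic): W = (P₁V₁ − P₂V₂)/(γ−1) = (2237 − 1238)/0.667 = 1499 J.
Step 2 (isochoric): W = 0 (constant volume).
W_total = 1499 + 0 = 1499 J.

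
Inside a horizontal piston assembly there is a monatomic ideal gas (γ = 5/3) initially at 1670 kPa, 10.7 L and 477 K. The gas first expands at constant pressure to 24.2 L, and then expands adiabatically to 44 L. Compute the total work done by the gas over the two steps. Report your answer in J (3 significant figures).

W_total ≈ 42500 J

Step 1 (isobaric): W = PΔV = (1670 kPa)(24.2 − 10.7 L) = 22545 J.
After step 1: P = 1670 kPa, V = 24.2 L, T = 1079 K.
Step 2 (adiabatic): W = (P₁V₁ − P₂V₂)/(γ−1) = (40414 − 27129)/0.667 = 19927 J.
W_total = 22545 + 19927 = 42472 J.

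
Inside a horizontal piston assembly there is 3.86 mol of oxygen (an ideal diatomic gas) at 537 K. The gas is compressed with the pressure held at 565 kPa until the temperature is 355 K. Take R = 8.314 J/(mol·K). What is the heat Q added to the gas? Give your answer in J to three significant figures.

Isobaric: W = nRΔT = (3.86)(8.314)(-182) = -5841 J.
ΔU = nCᵥΔT with Cᵥ = 5R/2: ΔU = (3.86)(20.79)(-182) = -14602 J.
Q = ΔU + W = -14602 − 5841 = -20443 J.

Q ≈ -20400 J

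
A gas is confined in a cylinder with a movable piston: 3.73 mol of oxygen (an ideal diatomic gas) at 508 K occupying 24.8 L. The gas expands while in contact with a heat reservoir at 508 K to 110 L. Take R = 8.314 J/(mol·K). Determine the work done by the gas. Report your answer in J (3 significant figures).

Isothermal: W = nRT ln(V₂/V₁).
W = (3.73)(8.314)(508) × ln(110/24.8)
  = 15754 × 1.49
W_by_gas = 23467 J.

W ≈ 23500 J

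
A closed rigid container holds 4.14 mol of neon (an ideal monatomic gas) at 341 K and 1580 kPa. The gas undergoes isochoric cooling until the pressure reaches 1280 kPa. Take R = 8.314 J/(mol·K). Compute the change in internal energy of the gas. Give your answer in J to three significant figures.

Constant volume ⇒ W = 0, so Q = ΔU = nCᵥΔT with Cᵥ = 3R/2 = 12.47 J/(mol·K).
At constant V, T₂/T₁ = P₂/P₁ ⇒ ΔT = T₁(P₂/P₁ − 1) = 341·(1280/1580 − 1) = -64.75 K.
ΔU = (4.14)(12.47)(-64.75) = -3343 J.

ΔU ≈ -3340 J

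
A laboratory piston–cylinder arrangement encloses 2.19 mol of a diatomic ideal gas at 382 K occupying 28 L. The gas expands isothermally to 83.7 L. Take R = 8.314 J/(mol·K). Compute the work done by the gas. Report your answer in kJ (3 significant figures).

Isothermal: W = nRT ln(V₂/V₁).
W = (2.19)(8.314)(382) × ln(83.7/28)
  = 6955 × 1.095
W_by_gas = 7616 J.

W ≈ 7.62 kJ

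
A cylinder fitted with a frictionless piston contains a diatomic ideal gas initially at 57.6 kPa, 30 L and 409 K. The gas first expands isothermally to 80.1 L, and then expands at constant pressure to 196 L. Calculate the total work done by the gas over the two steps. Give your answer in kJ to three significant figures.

Step 1 (isothermal): W = P₁V₁ ln(V₂/V₁) = (1728) ln(80.1/30) = 1697 J.
After step 1: P = 21.57 kPa, V = 80.1 L, T = 409 K.
Step 2 (isobaric): W = PΔV = (21.57 kPa)(196 − 80.1 L) = 2500 J.
W_total = 1697 + 2500 = 4197 J.

W_total ≈ 4.20 kJ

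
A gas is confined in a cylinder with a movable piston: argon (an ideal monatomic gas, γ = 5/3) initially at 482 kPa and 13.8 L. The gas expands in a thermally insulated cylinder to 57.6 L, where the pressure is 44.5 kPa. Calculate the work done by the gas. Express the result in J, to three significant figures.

Adiabatic: W = (P₁V₁ − P₂V₂)/(γ − 1) with γ = 5/3.
P₁V₁ = 6652 J, P₂V₂ = 2563 J.
W = (6652 − 2563) / 0.6667 = 6133 J.

W ≈ 6130 J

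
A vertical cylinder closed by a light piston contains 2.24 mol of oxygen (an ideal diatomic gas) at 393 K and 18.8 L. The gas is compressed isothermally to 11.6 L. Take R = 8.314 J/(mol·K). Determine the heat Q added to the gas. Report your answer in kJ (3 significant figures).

Isothermal ⇒ ΔU = 0, so Q = W = nRT ln(V₂/V₁).
Q = (2.24)(8.314)(393) ln(11.6/18.8) = 7319 × -0.4829 = -3534 J.

Q ≈ -3.53 kJ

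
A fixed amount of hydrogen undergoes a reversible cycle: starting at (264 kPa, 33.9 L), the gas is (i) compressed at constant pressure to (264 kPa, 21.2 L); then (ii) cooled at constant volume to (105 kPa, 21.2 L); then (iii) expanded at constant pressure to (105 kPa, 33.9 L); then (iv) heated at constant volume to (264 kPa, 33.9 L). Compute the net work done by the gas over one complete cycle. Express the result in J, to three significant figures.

W_net ≈ -2020 J

Constant-volume legs do no work.
W(i) = (264)(21.2 − 33.9) = -3353 J; W(iii) = (105)(33.9 − 21.2) = 1334 J.
W_net = -3353 + 1334 = -2019 J (the counter-clockwise enclosed area).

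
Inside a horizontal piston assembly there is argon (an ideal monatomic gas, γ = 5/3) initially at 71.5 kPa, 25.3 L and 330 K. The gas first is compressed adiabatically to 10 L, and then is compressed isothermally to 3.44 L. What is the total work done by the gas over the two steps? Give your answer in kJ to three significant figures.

W_total ≈ -5.91 kJ

Step 1 (adiabatic): W = (P₁V₁ − P₂V₂)/(γ−1) = (1809 − 3359)/0.667 = -2325 J.
After step 1: P = 335.9 kPa, V = 10 L, T = 612.7 K.
Step 2 (isothermal): W = P₁V₁ ln(V₂/V₁) = (3359) ln(3.44/10) = -3584 J.
W_total = -2325 − 3584 = -5909 J.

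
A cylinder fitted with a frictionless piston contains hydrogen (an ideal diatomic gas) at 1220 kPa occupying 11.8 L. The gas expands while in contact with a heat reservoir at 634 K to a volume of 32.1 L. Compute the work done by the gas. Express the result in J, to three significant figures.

Isothermal: W = nRT ln(V₂/V₁) = P₁V₁ ln(V₂/V₁).
P₁V₁ = (1220 kPa)(11.8 L) = 14396 J.
W = 14396 × ln(32.1/11.8) = 14396 × 1.001
W_by_gas = 14407 J.

W ≈ 14400 J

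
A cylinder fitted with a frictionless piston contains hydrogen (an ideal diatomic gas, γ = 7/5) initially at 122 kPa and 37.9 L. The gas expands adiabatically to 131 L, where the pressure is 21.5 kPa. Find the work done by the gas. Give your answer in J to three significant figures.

Adiabatic: W = (P₁V₁ − P₂V₂)/(γ − 1) with γ = 7/5.
P₁V₁ = 4624 J, P₂V₂ = 2816 J.
W = (4624 − 2816) / 0.4 = 4518 J.

W ≈ 4520 J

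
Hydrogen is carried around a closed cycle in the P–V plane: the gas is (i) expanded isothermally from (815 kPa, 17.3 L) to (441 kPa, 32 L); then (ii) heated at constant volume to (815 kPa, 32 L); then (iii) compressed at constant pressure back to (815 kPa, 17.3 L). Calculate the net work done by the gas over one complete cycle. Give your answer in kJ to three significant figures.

W_net ≈ -3.31 kJ

Leg (i): W = PᵢVᵢ ln(V_f/Vᵢ) = (14100) ln(32/17.3) = 8672 J.
Leg (ii): W = 0.
Leg (iii): W = PΔV = (815)(17.3 − 32) = -11980 J.
W_net = 8672 − 11980 = -3309 J.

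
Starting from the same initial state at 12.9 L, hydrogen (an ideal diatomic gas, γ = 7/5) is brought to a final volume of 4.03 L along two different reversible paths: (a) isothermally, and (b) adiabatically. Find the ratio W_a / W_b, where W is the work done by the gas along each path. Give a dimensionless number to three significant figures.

W_a / W_b ≈ 0.785

Path (a) isothermal: W = P₁V₁ ln(V₂/V₁) → W_a/(P₁V₁) = -1.163.
Path (b) adiabatic: W = P₁V₁(1 − (V₁/V₂)^(γ−1))/(γ−1) → W_b/(P₁V₁) = -1.482.
W_a / W_b = -1.163 / -1.482 = 0.7853.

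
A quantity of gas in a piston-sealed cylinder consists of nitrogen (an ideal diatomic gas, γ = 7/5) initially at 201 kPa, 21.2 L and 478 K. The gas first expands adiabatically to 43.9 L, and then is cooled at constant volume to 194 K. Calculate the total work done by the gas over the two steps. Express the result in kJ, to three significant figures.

Step 1 (adiabatic): W = (P₁V₁ − P₂V₂)/(γ−1) = (4261 − 3185)/0.4 = 2691 J.
Step 2 (isochoric): W = 0 (constant volume).
W_total = 2691 + 0 = 2691 J.

W_total ≈ 2.69 kJ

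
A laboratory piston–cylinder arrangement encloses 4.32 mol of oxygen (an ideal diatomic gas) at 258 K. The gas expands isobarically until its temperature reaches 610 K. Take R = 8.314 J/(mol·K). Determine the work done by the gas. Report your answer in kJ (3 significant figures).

Isobaric: W = P ΔV = nR ΔT.
W = (4.32)(8.314)(610 − 258) = 12643 J.

W ≈ 12.6 kJ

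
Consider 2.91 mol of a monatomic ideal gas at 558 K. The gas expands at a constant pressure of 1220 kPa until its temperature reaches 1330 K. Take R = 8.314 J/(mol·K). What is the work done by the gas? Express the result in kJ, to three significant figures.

W ≈ 18.7 kJ

Isobaric: W = P ΔV = nR ΔT.
W = (2.91)(8.314)(1330 − 558) = 18678 J.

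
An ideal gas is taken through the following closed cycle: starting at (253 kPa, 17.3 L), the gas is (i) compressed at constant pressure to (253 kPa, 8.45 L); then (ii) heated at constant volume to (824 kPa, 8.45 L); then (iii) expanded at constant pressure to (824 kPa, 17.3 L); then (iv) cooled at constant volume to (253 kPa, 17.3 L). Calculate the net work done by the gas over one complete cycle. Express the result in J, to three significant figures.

W_net ≈ 5050 J

Constant-volume legs do no work.
W(i) = (253)(8.45 − 17.3) = -2239 J; W(iii) = (824)(17.3 − 8.45) = 7292 J.
W_net = -2239 + 7292 = 5053 J (the clockwise enclosed area).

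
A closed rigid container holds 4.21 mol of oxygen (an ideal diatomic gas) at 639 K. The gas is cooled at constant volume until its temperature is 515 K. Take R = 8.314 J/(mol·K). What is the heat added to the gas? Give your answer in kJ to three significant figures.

Constant volume ⇒ W = 0, so Q = ΔU = nCᵥΔT with Cᵥ = 5R/2 = 20.79 J/(mol·K).
ΔU = (4.21)(20.79)(515 − 639) = -10851 J.

Q ≈ -10.9 kJ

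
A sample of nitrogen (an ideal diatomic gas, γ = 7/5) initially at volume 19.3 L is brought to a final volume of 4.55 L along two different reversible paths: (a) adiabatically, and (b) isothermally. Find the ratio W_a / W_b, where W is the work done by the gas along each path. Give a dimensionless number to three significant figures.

W_a / W_b ≈ 1.35

Path (a) adiabatic: W = P₁V₁(1 − (V₁/V₂)^(γ−1))/(γ−1) → W_a/(P₁V₁) = -1.956.
Path (b) isothermal: W = P₁V₁ ln(V₂/V₁) → W_b/(P₁V₁) = -1.445.
W_a / W_b = -1.956 / -1.445 = 1.354.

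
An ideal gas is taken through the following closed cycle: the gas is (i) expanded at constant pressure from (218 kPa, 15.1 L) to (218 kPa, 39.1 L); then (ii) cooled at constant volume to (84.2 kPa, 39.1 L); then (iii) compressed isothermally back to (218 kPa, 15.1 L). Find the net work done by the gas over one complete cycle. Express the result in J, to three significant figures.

Leg (i): W = PΔV = (218)(39.1 − 15.1) = 5232 J.
Leg (ii): W = 0.
Leg (iii): W = PᵢVᵢ ln(V_f/Vᵢ) = (3292) ln(15.1/39.1) = -3132 J.
W_net = 5232 − 3132 = 2100 J.

W_net ≈ 2100 J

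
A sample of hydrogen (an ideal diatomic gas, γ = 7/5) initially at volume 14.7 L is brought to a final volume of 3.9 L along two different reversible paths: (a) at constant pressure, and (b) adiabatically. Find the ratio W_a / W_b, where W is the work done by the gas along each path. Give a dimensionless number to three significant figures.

Path (a) isobaric: W = P₁(V₂ − V₁) → W_a/(P₁V₁) = -0.7347.
Path (b) adiabatic: W = P₁V₁(1 − (V₁/V₂)^(γ−1))/(γ−1) → W_b/(P₁V₁) = -1.751.
W_a / W_b = -0.7347 / -1.751 = 0.4197.

W_a / W_b ≈ 0.420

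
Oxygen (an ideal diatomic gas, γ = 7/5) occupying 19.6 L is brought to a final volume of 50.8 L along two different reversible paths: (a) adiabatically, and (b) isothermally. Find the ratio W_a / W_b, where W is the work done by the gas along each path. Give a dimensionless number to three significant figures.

Path (a) adiabatic: W = P₁V₁(1 − (V₁/V₂)^(γ−1))/(γ−1) → W_a/(P₁V₁) = 0.792.
Path (b) isothermal: W = P₁V₁ ln(V₂/V₁) → W_b/(P₁V₁) = 0.9524.
W_a / W_b = 0.792 / 0.9524 = 0.8316.

W_a / W_b ≈ 0.832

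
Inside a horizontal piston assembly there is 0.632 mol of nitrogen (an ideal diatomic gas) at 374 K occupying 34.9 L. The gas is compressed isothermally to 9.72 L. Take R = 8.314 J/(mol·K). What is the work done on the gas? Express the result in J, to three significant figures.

Isothermal: W = nRT ln(V₂/V₁).
W = (0.632)(8.314)(374) × ln(9.72/34.9)
  = 1965 × -1.278
W_by_gas = -2512 J; work on gas = −W_by = 2512 J.

W ≈ 2510 J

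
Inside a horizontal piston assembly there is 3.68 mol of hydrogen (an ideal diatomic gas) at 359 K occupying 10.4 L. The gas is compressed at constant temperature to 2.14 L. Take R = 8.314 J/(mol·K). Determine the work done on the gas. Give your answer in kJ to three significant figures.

Isothermal: W = nRT ln(V₂/V₁).
W = (3.68)(8.314)(359) × ln(2.14/10.4)
  = 10984 × -1.581
W_by_gas = -17365 J; work on gas = −W_by = 17365 J.

W ≈ 17.4 kJ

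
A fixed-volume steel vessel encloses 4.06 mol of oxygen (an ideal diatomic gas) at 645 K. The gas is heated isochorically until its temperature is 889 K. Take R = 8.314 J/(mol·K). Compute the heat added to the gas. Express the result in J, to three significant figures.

Q ≈ 20600 J

Constant volume ⇒ W = 0, so Q = ΔU = nCᵥΔT with Cᵥ = 5R/2 = 20.79 J/(mol·K).
ΔU = (4.06)(20.79)(889 − 645) = 20590 J.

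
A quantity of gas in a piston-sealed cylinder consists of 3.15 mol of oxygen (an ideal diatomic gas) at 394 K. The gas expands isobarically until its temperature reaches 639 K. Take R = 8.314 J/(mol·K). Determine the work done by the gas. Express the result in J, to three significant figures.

W ≈ 6420 J

Isobaric: W = P ΔV = nR ΔT.
W = (3.15)(8.314)(639 − 394) = 6416 J.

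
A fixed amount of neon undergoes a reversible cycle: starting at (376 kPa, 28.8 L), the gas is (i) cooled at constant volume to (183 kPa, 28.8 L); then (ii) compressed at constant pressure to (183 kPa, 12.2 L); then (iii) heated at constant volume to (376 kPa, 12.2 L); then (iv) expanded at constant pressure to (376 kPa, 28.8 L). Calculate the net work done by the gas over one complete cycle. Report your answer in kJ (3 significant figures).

W_net ≈ 3.20 kJ

Constant-volume legs do no work.
W(ii) = (183)(12.2 − 28.8) = -3038 J; W(iv) = (376)(28.8 − 12.2) = 6242 J.
W_net = -3038 + 6242 = 3204 J (the clockwise enclosed area).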